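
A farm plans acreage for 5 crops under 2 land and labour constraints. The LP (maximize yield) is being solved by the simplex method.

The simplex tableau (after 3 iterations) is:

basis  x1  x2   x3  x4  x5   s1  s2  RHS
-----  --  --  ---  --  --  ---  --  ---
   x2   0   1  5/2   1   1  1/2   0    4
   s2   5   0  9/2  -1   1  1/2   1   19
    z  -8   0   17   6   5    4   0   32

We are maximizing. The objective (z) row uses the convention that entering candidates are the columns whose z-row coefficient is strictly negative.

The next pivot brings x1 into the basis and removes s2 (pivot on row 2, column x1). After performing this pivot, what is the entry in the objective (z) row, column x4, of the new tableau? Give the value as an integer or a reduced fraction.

22/5

Pivot element is row 2, column x1: 5.
Normalize row 2: new (row 2, x4) = (-1)/5 = -1/5.
z-row ← z-row − (-8)·(new row 2): 6 − (-8)·(-1/5) = 22/5.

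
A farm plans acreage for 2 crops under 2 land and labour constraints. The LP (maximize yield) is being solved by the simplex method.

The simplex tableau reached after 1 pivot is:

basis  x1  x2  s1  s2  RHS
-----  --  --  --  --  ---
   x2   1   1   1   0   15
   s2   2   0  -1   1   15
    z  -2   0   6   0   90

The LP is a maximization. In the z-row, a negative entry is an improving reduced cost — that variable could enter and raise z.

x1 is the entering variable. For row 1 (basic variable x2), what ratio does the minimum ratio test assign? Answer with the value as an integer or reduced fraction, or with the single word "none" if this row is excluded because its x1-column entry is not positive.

Ratio = RHS / (x1 entry) = 15 / 1 = 15.

15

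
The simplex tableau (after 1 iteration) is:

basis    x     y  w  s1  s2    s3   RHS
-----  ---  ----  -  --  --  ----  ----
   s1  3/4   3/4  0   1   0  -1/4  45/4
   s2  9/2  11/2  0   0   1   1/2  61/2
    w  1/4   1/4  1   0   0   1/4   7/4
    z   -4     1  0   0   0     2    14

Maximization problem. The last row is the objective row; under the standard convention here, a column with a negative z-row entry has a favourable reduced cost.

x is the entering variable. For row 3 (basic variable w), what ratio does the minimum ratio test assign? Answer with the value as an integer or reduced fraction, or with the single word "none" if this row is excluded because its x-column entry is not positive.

Ratio = RHS / (x entry) = (7/4) / (1/4) = 7.

7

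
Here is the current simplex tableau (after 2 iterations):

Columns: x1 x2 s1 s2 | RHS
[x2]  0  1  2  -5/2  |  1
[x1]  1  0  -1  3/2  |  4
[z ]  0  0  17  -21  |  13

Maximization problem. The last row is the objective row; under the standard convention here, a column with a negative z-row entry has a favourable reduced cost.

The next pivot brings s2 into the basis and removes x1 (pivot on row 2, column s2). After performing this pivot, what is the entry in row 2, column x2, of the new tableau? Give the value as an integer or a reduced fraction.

Pivot element is row 2, column s2: 3/2.
Normalize row 2: new (row 2, x2) = 0/(3/2) = 0.
Row 2 is the pivot row, so the entry is 0.

0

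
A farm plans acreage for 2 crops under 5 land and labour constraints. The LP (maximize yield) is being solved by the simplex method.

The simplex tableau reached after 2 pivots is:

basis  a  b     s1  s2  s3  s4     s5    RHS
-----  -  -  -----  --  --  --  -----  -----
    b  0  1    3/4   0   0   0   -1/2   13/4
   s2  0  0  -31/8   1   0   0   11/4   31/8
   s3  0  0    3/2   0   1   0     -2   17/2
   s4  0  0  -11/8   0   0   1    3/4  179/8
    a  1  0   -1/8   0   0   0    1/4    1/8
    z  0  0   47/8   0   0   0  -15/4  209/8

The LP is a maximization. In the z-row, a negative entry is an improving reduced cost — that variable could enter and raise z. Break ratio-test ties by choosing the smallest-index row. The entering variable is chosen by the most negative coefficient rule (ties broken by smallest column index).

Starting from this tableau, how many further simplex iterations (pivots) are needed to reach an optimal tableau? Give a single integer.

pivot: s5 in, a out → z = 28
No improving column remains; optimal.

1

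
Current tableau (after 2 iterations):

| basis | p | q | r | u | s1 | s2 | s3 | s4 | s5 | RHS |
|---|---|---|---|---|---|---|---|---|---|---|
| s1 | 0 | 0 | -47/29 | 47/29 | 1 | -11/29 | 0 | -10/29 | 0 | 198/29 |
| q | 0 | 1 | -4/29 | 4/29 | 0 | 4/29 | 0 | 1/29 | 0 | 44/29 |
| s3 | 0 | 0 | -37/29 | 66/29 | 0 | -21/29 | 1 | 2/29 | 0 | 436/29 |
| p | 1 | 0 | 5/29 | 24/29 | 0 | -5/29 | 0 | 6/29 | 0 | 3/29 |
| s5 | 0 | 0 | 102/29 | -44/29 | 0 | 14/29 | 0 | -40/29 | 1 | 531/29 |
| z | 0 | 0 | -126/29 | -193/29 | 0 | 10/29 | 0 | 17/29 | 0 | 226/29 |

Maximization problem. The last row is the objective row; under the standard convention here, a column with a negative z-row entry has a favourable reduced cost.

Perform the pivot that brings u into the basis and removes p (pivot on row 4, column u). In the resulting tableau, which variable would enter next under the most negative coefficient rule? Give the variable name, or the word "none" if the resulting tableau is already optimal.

Pivot element 24/29. New z-row = old z-row − (-193/29)·(row 4/(24/29)).
Updated z-row coefficients: p: 193/24, q: 0, r: -71/24, u: 0, s1: 0, s2: -25/24, s3: 0, s4: 9/4, s5: 0.
The most negative is -71/24 in column r, so r would enter next.

r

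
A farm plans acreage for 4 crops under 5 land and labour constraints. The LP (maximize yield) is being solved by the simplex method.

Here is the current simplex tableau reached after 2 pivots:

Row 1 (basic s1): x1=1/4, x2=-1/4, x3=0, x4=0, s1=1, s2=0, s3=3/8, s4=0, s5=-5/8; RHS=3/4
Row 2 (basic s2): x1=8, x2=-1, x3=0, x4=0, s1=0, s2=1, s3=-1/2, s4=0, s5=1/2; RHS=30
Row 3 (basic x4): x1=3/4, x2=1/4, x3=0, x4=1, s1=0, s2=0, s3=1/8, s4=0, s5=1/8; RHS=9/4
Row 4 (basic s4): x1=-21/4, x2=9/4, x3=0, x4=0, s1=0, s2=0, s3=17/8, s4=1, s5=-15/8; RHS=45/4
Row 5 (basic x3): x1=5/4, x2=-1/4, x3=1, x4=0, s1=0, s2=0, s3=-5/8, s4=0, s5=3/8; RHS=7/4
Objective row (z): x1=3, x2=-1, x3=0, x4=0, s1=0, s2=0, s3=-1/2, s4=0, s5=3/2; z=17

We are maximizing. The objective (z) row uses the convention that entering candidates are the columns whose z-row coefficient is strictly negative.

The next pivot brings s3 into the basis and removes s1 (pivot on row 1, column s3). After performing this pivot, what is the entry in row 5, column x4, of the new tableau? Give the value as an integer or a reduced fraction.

Pivot element is row 1, column s3: 3/8.
Normalize row 1: new (row 1, x4) = 0/(3/8) = 0.
row 5 ← row 5 − (-5/8)·(new row 1): 0 − (-5/8)·0 = 0.

0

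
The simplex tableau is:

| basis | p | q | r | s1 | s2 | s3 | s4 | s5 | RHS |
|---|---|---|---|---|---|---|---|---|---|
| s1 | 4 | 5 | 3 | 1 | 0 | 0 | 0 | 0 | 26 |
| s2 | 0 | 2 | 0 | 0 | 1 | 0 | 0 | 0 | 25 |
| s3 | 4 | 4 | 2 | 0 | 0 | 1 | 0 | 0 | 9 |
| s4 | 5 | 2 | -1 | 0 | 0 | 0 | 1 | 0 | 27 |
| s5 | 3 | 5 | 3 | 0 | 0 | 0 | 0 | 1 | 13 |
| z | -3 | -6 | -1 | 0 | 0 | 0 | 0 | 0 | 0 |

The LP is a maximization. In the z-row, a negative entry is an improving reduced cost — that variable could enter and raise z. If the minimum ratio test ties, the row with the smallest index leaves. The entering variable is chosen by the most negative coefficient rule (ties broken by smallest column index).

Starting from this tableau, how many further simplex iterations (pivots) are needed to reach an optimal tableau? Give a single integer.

pivot: q in, s3 out → z = 27/2
No improving column remains; optimal.

1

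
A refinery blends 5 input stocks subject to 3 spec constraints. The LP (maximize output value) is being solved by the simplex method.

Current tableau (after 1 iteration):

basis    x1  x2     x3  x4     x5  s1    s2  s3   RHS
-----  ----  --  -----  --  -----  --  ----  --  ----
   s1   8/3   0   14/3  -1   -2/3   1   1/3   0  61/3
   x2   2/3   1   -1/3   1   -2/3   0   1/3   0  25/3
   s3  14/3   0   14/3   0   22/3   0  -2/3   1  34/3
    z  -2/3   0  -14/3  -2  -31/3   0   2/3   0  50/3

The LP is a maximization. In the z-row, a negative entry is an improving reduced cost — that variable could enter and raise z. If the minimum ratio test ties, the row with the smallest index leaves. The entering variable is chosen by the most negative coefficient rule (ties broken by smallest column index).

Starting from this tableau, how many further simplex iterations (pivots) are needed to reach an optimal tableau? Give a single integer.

pivot: x5 in, s3 out → z = 359/11
pivot: x4 in, x2 out → z = 565/11
No improving column remains; optimal.

2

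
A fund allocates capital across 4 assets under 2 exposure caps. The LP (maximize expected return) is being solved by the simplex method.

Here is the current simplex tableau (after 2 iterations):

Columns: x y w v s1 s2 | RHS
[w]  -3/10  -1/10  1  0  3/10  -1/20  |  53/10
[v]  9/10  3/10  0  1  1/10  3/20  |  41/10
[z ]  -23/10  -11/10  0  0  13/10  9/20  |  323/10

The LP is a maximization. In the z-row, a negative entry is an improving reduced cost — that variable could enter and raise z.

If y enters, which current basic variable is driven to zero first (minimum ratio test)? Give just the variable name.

Ratios: row 1 (w): entry -1/10 ≤ 0, skip; row 2 (v): (41/10)/(3/10) = 41/3.
Minimum ratio 41/3 is in the v row, so v leaves.

v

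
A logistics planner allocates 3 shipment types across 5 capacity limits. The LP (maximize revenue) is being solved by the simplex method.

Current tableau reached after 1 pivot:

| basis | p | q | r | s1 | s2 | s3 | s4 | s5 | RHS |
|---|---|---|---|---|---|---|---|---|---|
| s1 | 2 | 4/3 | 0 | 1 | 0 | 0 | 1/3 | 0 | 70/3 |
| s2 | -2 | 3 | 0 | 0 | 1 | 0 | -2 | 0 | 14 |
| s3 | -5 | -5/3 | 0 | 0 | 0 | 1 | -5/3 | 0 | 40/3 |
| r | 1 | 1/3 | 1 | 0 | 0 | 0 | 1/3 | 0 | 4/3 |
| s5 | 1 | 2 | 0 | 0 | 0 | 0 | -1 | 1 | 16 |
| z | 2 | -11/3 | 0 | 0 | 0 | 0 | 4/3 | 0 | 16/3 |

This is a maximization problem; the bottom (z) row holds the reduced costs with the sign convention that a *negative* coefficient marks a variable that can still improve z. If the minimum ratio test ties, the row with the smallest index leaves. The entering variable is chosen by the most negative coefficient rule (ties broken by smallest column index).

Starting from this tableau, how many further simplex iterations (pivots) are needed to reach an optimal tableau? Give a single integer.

pivot: q in, r out → z = 20
No improving column remains; optimal.

1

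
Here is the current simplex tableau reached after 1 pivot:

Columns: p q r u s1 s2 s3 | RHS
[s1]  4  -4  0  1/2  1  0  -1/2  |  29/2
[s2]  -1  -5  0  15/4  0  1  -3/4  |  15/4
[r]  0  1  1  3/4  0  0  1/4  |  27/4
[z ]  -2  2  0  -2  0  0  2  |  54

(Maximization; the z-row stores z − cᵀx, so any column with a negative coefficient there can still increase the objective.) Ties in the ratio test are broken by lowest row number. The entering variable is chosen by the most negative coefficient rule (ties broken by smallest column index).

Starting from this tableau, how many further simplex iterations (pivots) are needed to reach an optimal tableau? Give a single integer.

pivot: p in, s1 out → z = 245/4
pivot: u in, s2 out → z = 2002/31
pivot: q in, r out → z = 4774/67
No improving column remains; optimal.

3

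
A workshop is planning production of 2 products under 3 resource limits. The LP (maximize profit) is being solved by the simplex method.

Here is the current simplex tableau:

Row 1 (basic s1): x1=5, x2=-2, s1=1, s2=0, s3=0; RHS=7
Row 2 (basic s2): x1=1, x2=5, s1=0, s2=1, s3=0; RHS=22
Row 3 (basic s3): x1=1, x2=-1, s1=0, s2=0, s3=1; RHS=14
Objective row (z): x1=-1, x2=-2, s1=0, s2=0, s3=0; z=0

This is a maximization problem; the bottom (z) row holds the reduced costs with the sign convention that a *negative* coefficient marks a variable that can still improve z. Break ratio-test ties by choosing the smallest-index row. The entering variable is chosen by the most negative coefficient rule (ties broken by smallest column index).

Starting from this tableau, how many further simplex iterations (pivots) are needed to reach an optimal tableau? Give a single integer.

pivot: x2 in, s2 out → z = 44/5
pivot: x1 in, s1 out → z = 95/9
No improving column remains; optimal.

2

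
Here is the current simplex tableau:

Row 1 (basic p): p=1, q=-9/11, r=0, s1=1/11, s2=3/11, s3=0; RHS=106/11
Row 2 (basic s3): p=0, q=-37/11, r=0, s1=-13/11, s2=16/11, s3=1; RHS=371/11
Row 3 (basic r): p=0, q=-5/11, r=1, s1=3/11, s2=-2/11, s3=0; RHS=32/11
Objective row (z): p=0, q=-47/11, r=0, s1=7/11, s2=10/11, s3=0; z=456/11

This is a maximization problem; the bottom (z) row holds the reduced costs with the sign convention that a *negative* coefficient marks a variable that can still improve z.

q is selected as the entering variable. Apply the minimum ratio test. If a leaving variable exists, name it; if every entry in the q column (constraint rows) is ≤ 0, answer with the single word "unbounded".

unbounded

q-column entries: row 1: -9/11, row 2: -37/11, row 3: -5/11. All ≤ 0, so q can increase without bound; the LP is unbounded in this direction.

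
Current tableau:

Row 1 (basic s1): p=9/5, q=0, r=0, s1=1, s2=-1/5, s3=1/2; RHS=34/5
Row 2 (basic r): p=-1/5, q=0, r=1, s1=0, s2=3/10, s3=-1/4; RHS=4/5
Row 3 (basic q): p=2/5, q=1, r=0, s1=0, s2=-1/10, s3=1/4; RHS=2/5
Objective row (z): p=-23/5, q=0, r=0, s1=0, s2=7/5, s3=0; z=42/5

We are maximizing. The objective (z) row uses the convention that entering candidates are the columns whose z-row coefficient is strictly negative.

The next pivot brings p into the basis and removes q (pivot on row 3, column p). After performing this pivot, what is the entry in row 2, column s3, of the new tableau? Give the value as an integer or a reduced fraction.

Pivot element is row 3, column p: 2/5.
Normalize row 3: new (row 3, s3) = (1/4)/(2/5) = 5/8.
row 2 ← row 2 − (-1/5)·(new row 3): -1/4 − (-1/5)·(5/8) = -1/8.

-1/8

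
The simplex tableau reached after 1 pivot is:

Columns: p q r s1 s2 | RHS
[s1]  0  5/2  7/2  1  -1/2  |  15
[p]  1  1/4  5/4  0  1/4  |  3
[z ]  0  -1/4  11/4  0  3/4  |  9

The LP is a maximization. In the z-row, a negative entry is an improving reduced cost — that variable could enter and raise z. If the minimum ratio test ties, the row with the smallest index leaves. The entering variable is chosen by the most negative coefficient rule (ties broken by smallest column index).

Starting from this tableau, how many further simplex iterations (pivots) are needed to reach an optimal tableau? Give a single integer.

pivot: q in, s1 out → z = 21/2
No improving column remains; optimal.

1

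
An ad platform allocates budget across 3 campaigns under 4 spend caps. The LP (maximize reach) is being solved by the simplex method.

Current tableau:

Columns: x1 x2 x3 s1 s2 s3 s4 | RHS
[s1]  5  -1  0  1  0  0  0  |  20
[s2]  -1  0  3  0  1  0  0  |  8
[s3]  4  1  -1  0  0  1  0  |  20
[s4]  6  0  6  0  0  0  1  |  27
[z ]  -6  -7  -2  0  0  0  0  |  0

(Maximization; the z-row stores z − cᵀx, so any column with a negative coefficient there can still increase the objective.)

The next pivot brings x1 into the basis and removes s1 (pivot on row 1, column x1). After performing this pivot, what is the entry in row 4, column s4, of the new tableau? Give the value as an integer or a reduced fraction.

1

Pivot element is row 1, column x1: 5.
Normalize row 1: new (row 1, s4) = 0/5 = 0.
row 4 ← row 4 − 6·(new row 1): 1 − 6·0 = 1.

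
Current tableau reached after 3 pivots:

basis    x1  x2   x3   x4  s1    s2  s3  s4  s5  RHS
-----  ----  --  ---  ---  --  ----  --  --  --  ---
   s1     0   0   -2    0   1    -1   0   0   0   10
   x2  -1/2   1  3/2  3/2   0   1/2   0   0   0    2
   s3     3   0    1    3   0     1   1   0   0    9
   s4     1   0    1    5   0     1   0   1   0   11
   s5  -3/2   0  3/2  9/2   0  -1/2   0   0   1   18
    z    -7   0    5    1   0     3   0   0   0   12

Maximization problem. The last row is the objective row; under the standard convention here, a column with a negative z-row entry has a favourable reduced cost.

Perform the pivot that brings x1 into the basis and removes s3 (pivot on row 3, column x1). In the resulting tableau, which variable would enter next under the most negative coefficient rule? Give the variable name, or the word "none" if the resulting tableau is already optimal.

Pivot element 3. New z-row = old z-row − (-7)·(row 3/3).
Updated z-row coefficients: x1: 0, x2: 0, x3: 22/3, x4: 8, s1: 0, s2: 16/3, s3: 7/3, s4: 0, s5: 0.
No coefficient is strictly negative; the tableau after this pivot is optimal.

none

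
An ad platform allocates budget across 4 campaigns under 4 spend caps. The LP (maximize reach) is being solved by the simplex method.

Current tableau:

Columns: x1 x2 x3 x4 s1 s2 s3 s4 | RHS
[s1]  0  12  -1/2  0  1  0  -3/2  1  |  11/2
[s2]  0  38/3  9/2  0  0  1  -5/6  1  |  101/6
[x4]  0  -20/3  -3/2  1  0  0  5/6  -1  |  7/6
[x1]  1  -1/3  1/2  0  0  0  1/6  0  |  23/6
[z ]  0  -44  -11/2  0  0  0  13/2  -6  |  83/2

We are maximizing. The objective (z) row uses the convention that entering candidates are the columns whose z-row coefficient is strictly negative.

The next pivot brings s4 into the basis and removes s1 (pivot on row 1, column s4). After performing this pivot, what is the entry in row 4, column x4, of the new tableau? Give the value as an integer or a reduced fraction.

0

Pivot element is row 1, column s4: 1.
Normalize row 1: new (row 1, x4) = 0/1 = 0.
row 4 ← row 4 − 0·(new row 1): 0 − 0·0 = 0.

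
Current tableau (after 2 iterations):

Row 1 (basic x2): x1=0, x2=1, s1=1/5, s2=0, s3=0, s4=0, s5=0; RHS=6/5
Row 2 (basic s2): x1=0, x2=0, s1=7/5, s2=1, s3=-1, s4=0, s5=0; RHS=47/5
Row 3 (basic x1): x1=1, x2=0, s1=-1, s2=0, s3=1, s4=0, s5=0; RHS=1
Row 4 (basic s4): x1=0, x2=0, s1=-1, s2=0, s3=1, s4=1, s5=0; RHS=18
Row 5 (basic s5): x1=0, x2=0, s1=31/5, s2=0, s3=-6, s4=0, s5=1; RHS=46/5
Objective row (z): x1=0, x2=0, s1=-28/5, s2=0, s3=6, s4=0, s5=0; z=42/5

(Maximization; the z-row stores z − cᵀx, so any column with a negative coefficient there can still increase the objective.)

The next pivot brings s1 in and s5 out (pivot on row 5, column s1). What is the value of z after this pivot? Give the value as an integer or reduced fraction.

518/31

Minimum ratio for s1: (46/5)/(31/5) = 46/31.
z changes by −(z-row coeff of s1)·ratio = −(-28/5)·(46/31) = 1288/155.
New z = 42/5 + (1288/155) = 518/31.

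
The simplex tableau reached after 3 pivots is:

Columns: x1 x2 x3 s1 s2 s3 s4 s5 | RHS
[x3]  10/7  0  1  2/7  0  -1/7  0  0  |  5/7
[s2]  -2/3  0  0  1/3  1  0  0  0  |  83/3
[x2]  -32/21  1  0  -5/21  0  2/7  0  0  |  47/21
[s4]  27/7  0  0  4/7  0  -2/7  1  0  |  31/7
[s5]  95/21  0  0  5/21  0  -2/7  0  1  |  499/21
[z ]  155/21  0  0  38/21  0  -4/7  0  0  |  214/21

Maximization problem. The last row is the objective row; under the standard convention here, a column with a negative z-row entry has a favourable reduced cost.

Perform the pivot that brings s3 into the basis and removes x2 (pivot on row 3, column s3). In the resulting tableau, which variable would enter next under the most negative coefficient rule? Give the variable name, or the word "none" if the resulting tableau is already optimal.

Pivot element 2/7. New z-row = old z-row − (-4/7)·(row 3/(2/7)).
Updated z-row coefficients: x1: 13/3, x2: 2, x3: 0, s1: 4/3, s2: 0, s3: 0, s4: 0, s5: 0.
No coefficient is strictly negative; the tableau after this pivot is optimal.

none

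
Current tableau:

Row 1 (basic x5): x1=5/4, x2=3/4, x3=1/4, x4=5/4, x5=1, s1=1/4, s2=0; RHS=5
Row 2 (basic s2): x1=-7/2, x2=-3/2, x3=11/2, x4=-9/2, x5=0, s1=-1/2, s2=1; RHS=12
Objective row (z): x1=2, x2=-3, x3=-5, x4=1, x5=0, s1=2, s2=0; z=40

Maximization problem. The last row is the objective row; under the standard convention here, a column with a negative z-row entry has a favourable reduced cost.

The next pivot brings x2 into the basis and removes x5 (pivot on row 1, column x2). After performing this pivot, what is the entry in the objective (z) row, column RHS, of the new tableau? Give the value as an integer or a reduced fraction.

Pivot element is row 1, column x2: 3/4.
Normalize row 1: new (row 1, RHS) = 5/(3/4) = 20/3.
z-row ← z-row − (-3)·(new row 1): 40 − (-3)·(20/3) = 60.

60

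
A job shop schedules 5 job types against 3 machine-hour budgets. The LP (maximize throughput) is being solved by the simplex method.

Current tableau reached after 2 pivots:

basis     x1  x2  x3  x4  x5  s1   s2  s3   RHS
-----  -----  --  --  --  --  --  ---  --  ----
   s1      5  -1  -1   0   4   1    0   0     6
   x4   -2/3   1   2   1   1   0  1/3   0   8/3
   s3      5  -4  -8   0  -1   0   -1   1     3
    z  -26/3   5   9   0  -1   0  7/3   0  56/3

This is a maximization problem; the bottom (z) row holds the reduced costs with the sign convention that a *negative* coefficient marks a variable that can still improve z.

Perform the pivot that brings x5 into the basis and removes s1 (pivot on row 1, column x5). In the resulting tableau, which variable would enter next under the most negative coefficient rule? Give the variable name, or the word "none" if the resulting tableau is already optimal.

Pivot element 4. New z-row = old z-row − (-1)·(row 1/4).
Updated z-row coefficients: x1: -89/12, x2: 19/4, x3: 35/4, x4: 0, x5: 0, s1: 1/4, s2: 7/3, s3: 0.
The most negative is -89/12 in column x1, so x1 would enter next.

x1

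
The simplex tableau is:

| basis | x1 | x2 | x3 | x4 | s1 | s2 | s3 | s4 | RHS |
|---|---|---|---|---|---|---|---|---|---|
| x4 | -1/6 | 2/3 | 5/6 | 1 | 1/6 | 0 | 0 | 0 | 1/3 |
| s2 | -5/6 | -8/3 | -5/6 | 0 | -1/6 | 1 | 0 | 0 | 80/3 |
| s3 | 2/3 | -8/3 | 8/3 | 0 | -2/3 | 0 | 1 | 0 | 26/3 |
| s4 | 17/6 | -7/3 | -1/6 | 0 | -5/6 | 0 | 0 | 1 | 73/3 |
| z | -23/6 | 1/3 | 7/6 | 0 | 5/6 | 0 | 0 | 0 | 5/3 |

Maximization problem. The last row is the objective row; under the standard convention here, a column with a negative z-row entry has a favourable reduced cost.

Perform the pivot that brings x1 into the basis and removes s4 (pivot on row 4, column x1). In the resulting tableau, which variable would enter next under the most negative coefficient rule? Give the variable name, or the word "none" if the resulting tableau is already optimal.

Pivot element 17/6. New z-row = old z-row − (-23/6)·(row 4/(17/6)).
Updated z-row coefficients: x1: 0, x2: -48/17, x3: 16/17, x4: 0, s1: -5/17, s2: 0, s3: 0, s4: 23/17.
The most negative is -48/17 in column x2, so x2 would enter next.

x2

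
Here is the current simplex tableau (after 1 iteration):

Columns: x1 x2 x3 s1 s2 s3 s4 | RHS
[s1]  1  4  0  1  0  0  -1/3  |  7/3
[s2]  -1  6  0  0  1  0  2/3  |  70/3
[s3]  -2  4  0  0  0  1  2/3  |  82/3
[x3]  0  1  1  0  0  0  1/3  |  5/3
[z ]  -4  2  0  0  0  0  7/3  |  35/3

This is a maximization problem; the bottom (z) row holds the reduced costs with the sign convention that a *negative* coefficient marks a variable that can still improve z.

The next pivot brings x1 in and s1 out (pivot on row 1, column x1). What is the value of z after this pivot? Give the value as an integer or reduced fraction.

Minimum ratio for x1: (7/3)/1 = 7/3.
z changes by −(z-row coeff of x1)·ratio = −(-4)·(7/3) = 28/3.
New z = 35/3 + (28/3) = 21.

21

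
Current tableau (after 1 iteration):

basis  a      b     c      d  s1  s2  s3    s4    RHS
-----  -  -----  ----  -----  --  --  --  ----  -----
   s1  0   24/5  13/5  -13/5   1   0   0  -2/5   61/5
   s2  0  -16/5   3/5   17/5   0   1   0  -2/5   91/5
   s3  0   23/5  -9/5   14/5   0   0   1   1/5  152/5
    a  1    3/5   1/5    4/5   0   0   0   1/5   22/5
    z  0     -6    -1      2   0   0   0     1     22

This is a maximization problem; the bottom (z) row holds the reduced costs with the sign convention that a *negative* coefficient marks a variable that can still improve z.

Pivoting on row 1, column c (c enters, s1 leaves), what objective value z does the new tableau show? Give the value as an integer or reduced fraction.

Minimum ratio for c: (61/5)/(13/5) = 61/13.
z changes by −(z-row coeff of c)·ratio = −(-1)·(61/13) = 61/13.
New z = 22 + (61/13) = 347/13.

347/13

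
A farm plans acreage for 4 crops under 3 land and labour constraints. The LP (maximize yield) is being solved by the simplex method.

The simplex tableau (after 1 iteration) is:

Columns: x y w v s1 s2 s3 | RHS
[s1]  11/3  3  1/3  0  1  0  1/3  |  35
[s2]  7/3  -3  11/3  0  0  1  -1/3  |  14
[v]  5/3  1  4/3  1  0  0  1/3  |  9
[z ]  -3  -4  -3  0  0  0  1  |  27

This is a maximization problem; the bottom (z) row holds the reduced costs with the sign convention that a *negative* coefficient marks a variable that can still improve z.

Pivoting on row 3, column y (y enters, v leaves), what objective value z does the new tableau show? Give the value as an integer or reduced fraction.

Minimum ratio for y: 9/1 = 9.
z changes by −(z-row coeff of y)·ratio = −(-4)·9 = 36.
New z = 27 + 36 = 63.

63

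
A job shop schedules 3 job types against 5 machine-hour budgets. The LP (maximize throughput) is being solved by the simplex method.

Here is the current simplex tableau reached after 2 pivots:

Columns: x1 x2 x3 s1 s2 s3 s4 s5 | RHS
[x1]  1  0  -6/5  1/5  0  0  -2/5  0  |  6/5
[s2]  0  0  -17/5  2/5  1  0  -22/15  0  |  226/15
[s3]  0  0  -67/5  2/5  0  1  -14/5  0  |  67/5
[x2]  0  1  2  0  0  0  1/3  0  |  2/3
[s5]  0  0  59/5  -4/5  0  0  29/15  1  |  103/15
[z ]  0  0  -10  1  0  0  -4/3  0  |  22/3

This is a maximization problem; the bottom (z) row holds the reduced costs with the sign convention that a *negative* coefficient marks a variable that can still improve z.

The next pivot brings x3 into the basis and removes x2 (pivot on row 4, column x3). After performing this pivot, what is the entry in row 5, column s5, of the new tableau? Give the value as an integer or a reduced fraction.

Pivot element is row 4, column x3: 2.
Normalize row 4: new (row 4, s5) = 0/2 = 0.
row 5 ← row 5 − (59/5)·(new row 4): 1 − (59/5)·0 = 1.

1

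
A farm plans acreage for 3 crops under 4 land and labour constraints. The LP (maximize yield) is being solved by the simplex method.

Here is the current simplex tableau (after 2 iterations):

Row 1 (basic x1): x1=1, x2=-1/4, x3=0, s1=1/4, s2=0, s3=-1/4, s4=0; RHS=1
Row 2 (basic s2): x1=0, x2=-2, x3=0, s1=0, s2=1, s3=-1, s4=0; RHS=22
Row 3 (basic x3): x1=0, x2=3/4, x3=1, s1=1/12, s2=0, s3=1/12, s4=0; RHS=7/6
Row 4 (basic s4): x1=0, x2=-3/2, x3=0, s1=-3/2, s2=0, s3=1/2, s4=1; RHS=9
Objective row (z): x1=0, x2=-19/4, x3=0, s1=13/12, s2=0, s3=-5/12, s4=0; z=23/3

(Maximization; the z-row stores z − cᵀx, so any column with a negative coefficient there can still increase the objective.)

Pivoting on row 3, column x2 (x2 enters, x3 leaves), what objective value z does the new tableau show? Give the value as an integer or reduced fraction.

271/18

Minimum ratio for x2: (7/6)/(3/4) = 14/9.
z changes by −(z-row coeff of x2)·ratio = −(-19/4)·(14/9) = 133/18.
New z = 23/3 + (133/18) = 271/18.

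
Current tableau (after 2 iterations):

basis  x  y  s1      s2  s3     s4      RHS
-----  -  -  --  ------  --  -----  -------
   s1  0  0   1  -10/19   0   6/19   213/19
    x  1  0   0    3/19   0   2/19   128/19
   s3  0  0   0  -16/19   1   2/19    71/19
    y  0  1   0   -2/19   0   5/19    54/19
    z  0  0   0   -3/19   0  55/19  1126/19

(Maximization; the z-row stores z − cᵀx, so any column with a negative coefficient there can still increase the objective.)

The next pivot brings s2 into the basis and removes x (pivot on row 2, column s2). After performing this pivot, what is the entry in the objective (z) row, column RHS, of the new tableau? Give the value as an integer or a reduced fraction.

Pivot element is row 2, column s2: 3/19.
Normalize row 2: new (row 2, RHS) = (128/19)/(3/19) = 128/3.
z-row ← z-row − (-3/19)·(new row 2): 1126/19 − (-3/19)·(128/3) = 66.

66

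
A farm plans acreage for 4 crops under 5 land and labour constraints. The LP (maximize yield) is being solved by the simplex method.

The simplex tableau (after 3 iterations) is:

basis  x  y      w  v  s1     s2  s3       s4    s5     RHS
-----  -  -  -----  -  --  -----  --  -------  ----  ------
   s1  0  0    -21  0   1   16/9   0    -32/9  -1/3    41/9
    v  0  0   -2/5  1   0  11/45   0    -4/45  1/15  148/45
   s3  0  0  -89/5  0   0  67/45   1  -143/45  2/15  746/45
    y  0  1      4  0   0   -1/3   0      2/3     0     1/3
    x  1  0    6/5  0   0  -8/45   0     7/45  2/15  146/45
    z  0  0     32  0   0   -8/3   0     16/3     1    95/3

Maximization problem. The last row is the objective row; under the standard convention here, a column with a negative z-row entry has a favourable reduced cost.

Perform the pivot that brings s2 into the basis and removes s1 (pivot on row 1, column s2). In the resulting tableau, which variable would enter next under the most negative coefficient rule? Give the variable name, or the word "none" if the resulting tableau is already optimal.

Pivot element 16/9. New z-row = old z-row − (-8/3)·(row 1/(16/9)).
Updated z-row coefficients: x: 0, y: 0, w: 1/2, v: 0, s1: 3/2, s2: 0, s3: 0, s4: 0, s5: 1/2.
No coefficient is strictly negative; the tableau after this pivot is optimal.

none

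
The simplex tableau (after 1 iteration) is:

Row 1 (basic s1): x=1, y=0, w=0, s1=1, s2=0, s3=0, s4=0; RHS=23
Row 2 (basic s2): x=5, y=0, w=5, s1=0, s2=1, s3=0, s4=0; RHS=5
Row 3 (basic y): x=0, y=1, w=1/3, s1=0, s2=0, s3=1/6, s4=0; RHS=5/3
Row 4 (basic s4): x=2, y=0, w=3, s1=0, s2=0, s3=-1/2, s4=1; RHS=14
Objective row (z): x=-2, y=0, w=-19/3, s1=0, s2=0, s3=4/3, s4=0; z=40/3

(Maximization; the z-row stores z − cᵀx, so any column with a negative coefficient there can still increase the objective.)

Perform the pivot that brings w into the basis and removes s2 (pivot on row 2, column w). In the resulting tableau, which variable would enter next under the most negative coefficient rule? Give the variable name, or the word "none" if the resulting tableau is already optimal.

none

Pivot element 5. New z-row = old z-row − (-19/3)·(row 2/5).
Updated z-row coefficients: x: 13/3, y: 0, w: 0, s1: 0, s2: 19/15, s3: 4/3, s4: 0.
No coefficient is strictly negative; the tableau after this pivot is optimal.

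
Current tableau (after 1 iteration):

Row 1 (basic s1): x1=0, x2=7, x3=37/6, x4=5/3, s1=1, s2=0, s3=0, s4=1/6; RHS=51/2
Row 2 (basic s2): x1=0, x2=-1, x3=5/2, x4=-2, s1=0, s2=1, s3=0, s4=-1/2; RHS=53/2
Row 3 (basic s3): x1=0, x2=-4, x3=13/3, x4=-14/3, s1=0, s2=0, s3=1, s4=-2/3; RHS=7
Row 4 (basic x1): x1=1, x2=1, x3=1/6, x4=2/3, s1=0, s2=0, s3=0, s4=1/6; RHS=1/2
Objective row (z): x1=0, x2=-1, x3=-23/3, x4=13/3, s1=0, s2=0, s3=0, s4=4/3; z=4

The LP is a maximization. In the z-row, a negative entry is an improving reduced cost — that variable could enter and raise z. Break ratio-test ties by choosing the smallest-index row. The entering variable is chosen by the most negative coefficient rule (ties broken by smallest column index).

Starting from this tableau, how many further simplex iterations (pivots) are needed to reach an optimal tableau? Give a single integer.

pivot: x3 in, s3 out → z = 213/13
pivot: x2 in, x1 out → z = 18
No improving column remains; optimal.

2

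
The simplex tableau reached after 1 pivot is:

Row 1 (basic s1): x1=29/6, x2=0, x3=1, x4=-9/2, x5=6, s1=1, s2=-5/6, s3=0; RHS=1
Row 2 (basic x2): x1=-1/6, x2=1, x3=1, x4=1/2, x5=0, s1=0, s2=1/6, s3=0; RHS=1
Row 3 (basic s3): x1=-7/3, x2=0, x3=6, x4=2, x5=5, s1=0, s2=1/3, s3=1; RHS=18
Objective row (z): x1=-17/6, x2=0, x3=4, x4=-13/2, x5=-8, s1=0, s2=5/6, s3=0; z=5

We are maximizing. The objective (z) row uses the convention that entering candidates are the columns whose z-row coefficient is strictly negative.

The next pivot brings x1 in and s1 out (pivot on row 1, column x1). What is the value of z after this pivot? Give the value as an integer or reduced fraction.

Minimum ratio for x1: 1/(29/6) = 6/29.
z changes by −(z-row coeff of x1)·ratio = −(-17/6)·(6/29) = 17/29.
New z = 5 + (17/29) = 162/29.

162/29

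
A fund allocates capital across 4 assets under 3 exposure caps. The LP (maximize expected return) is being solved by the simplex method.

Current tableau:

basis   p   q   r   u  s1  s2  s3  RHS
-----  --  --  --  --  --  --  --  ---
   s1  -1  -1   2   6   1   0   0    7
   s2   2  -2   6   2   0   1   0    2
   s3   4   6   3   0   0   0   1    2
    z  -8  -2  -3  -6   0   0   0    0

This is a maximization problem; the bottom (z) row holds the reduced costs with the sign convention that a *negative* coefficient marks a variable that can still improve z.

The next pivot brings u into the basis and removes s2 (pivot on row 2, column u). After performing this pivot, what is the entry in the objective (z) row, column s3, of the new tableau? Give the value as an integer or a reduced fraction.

0

Pivot element is row 2, column u: 2.
Normalize row 2: new (row 2, s3) = 0/2 = 0.
z-row ← z-row − (-6)·(new row 2): 0 − (-6)·0 = 0.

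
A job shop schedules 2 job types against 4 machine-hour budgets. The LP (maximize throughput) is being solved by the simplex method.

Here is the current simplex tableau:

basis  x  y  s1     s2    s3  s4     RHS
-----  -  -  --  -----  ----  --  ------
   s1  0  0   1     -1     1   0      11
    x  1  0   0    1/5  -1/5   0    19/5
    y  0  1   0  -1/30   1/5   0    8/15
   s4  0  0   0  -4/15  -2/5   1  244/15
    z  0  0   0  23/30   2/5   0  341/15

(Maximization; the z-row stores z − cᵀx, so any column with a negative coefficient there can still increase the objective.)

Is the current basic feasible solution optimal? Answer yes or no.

No objective-row coefficient is strictly negative, so no entering variable exists; the tableau is optimal.

yes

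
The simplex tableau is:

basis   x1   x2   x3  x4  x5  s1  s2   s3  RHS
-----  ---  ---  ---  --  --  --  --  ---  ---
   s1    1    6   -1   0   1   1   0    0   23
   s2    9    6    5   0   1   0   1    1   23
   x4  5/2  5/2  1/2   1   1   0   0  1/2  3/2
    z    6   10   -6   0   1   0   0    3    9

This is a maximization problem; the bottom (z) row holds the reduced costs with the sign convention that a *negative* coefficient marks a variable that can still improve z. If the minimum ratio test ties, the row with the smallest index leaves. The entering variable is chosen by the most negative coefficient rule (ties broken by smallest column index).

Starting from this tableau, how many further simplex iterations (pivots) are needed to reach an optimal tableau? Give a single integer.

pivot: x3 in, x4 out → z = 27
No improving column remains; optimal.

1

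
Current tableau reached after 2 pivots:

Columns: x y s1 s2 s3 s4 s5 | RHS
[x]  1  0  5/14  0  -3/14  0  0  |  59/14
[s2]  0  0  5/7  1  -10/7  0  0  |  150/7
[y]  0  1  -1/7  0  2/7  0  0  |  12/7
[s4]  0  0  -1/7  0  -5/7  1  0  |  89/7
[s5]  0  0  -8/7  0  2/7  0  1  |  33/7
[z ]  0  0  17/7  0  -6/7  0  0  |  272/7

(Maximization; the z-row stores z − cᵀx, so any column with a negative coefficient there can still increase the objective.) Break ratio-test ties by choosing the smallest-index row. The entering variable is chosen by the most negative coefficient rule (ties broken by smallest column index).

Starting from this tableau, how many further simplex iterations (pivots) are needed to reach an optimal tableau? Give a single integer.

1

pivot: s3 in, y out → z = 44
No improving column remains; optimal.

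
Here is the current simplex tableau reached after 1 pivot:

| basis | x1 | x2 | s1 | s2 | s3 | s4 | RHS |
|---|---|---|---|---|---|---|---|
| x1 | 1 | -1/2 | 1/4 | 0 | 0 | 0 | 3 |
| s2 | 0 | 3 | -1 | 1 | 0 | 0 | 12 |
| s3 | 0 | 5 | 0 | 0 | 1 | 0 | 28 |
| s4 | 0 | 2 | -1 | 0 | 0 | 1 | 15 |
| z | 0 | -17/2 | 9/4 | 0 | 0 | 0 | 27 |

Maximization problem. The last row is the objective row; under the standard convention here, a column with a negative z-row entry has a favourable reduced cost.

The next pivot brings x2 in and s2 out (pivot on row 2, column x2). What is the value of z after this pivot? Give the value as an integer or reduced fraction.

61

Minimum ratio for x2: 12/3 = 4.
z changes by −(z-row coeff of x2)·ratio = −(-17/2)·4 = 34.
New z = 27 + 34 = 61.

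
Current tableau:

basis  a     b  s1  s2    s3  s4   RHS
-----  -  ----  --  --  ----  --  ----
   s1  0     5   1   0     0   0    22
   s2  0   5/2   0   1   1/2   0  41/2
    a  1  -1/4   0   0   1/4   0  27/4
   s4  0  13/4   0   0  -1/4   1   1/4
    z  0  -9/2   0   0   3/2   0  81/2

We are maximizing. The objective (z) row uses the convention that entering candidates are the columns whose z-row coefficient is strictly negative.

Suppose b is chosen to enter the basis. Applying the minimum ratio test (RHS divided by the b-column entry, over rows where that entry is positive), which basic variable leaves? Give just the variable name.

s4

Ratios: row 1 (s1): 22/5 = 22/5; row 2 (s2): (41/2)/(5/2) = 41/5; row 3 (a): entry -1/4 ≤ 0, skip; row 4 (s4): (1/4)/(13/4) = 1/13.
Minimum ratio 1/13 is in the s4 row, so s4 leaves.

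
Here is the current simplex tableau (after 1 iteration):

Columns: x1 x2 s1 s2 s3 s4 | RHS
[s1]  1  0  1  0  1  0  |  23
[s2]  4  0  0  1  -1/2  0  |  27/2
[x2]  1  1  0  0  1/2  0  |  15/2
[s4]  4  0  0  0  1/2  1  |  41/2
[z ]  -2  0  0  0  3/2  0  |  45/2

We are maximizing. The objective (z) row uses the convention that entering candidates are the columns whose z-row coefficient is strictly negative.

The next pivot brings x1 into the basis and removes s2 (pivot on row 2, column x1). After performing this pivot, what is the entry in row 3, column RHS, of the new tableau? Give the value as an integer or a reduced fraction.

33/8

Pivot element is row 2, column x1: 4.
Normalize row 2: new (row 2, RHS) = (27/2)/4 = 27/8.
row 3 ← row 3 − 1·(new row 2): 15/2 − 1·(27/8) = 33/8.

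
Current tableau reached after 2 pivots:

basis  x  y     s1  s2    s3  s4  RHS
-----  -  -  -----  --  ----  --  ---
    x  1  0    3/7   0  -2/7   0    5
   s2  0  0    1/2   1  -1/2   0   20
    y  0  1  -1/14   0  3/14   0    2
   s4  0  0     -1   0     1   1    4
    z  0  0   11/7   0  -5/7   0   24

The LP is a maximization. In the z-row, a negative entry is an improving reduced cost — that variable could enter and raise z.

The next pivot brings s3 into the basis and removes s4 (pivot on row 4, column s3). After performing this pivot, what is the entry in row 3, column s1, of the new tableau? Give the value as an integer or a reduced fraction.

Pivot element is row 4, column s3: 1.
Normalize row 4: new (row 4, s1) = (-1)/1 = -1.
row 3 ← row 3 − (3/14)·(new row 4): -1/14 − (3/14)·(-1) = 1/7.

1/7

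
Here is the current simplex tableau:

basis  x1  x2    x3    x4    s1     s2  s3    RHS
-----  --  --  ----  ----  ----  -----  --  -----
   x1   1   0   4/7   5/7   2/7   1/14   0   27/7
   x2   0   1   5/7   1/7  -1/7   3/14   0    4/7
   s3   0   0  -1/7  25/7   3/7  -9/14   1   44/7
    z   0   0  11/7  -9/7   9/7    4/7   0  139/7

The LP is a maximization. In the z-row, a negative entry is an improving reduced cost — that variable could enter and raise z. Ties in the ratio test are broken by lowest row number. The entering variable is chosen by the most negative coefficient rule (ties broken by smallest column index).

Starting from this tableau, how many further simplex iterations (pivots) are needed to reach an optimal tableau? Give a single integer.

pivot: x4 in, s3 out → z = 553/25
No improving column remains; optimal.

1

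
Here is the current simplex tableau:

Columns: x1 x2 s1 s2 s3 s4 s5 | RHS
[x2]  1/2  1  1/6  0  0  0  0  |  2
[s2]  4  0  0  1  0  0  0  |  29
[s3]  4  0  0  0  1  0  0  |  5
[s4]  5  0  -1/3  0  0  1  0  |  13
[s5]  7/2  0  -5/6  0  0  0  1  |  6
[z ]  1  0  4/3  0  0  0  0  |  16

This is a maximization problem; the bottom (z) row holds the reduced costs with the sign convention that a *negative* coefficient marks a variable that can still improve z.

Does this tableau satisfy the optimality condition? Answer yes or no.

No objective-row coefficient is strictly negative, so no entering variable exists; the tableau is optimal.

yes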